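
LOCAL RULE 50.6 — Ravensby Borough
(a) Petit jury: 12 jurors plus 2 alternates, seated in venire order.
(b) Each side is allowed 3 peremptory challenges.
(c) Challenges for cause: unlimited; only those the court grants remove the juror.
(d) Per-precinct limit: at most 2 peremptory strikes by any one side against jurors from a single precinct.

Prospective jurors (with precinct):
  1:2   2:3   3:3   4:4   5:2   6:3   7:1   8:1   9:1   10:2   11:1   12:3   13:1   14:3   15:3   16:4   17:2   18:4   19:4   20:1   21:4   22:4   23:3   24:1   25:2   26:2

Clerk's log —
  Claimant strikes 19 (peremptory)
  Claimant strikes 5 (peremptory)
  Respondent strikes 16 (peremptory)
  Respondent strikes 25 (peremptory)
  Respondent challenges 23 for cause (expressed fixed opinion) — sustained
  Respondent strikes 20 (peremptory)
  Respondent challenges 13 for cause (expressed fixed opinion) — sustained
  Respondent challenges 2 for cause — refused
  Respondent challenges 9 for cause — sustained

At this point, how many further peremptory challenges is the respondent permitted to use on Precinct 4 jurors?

0

Respondent peremptories so far: #16, #25, #20 — 3 of 3 used, 0 left overall.
Against Precinct 4: #16 — 1 used; per-precinct cap 2 leaves 1.
Binding limit: min(0, 1) = 0.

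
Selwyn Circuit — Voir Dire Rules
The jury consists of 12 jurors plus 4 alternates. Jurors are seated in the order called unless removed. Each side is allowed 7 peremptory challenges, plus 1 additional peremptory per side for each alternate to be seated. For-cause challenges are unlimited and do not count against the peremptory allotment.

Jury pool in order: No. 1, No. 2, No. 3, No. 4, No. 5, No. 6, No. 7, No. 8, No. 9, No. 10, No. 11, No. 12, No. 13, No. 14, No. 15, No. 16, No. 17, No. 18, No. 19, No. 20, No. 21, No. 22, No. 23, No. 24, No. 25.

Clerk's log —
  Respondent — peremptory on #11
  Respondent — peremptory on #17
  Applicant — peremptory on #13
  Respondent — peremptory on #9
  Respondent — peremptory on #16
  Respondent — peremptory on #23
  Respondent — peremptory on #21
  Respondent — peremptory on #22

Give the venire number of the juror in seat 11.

14

Removed: #9, #11, #13, #16, #17, #21, #22, #23.
Filling seats in venire order through position 11: #1, #2, #3, #4, #5, #6, #7, #8, #10, #12, #14.
So seat 11 is #14.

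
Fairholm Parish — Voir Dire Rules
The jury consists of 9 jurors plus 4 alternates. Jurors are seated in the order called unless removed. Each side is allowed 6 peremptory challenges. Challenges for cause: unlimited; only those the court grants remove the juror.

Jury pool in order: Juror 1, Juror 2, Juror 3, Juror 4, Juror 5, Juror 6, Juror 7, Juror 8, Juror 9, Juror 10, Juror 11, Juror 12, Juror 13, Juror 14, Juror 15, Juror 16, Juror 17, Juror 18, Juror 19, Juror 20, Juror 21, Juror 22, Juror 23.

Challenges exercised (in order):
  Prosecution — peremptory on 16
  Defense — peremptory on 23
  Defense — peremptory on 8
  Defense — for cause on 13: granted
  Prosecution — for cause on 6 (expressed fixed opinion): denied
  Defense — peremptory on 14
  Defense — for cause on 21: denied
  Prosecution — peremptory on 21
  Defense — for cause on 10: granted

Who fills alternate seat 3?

17

Removed: #8, #10, #13, #14, #16, #21, #23. (#6 stays — for-cause denied.)
Seating in order: seats 1–9 → #1, #2, #3, #4, #5, #6, #7, #9, #11; alternates → #12, #15, #17, #18.
So alternate 3 is #17.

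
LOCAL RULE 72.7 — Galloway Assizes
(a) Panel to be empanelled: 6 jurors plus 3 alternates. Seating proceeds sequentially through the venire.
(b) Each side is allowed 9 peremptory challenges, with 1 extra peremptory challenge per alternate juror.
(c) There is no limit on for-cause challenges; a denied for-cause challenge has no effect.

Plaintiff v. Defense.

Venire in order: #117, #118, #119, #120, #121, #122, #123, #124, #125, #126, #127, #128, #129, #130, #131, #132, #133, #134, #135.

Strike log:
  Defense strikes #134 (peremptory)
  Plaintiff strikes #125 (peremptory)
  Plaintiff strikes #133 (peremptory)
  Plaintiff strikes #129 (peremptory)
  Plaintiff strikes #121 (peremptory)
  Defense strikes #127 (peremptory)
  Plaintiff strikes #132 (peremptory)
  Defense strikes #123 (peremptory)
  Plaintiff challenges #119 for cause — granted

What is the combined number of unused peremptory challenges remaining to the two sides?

16

Plaintiff allotment: 9 base + 1 × 3 alternates = 12. Defense allotment: 9 base + 1 × 3 alternates = 12.
Plaintiff peremptories used: #125, #133, #129, #121, #132 — 5 (the for-cause on #119 doesn't count).
Defense peremptories used: #134, #127, #123 — 3.
Remaining: (12 − 5) + (12 − 3) = 16.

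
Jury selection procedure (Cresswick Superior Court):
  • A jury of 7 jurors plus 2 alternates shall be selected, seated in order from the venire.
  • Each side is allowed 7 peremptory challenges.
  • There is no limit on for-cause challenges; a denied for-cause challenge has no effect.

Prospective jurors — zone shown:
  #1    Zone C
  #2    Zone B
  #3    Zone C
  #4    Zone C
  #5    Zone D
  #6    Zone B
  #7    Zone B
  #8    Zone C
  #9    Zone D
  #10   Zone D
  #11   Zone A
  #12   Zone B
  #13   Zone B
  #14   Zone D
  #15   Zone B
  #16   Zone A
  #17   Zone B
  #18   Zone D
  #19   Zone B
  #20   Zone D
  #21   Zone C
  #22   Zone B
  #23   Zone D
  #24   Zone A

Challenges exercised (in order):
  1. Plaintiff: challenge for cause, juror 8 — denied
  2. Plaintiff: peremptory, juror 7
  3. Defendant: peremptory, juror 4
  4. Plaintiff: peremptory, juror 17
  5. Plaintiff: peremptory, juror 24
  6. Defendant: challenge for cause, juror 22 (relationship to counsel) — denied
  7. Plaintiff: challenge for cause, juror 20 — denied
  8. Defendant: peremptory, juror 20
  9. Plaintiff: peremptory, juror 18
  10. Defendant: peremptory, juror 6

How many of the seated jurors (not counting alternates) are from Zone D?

3

Removed: #4, #6, #7, #17, #18, #20, #24.
Seated jurors 1–7: #1, #2, #3, #5, #8, #9, #10 (alternates #11, #12 not counted).
Of those, in Zone D: #5, #9, #10 → 3.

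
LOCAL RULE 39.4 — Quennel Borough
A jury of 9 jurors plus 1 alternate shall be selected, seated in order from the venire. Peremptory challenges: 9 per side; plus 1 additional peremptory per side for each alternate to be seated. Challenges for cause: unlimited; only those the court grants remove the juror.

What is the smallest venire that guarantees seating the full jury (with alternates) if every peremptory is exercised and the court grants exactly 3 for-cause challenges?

33

Seats to fill: 9 + 1 alternates = 10.
Peremptories: 9 + 1×1 = 10 per side × 2 sides = 20.
For-cause removals: 3.
Minimum venire: 10 + 20 + 3 = 33.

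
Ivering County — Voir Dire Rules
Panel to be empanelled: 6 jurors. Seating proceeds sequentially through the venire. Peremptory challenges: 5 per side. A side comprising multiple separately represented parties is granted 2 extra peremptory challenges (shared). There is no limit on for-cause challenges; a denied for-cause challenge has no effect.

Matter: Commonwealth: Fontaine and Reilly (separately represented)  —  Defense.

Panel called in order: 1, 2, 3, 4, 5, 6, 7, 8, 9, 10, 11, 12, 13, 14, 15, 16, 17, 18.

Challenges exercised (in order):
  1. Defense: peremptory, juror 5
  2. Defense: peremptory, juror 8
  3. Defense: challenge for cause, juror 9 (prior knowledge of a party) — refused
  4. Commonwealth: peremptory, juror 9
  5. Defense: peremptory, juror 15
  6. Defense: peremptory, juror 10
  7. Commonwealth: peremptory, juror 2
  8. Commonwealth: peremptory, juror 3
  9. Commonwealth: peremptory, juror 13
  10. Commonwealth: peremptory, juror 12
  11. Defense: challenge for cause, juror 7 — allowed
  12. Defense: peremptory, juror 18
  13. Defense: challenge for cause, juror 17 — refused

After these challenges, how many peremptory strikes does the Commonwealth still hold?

2

Commonwealth allotment: 5 base + 2 multi-party = 7.
Commonwealth peremptories used: #9, #2, #3, #13, #12 — 5.
Remaining: 7 − 5 = 2.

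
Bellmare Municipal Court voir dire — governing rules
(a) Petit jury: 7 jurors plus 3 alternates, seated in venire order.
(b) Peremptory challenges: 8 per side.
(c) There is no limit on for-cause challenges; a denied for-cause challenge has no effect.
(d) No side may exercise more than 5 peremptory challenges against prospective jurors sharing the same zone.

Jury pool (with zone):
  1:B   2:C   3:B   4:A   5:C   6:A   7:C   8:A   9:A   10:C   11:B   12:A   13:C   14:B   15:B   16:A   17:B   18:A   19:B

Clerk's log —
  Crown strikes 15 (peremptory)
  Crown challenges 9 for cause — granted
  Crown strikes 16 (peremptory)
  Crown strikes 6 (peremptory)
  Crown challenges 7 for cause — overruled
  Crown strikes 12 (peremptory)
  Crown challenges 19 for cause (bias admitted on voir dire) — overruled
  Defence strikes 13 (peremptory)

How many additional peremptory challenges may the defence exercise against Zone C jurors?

Defence peremptories so far: #13 — 1 of 8 used, 7 left overall.
Against Zone C: #13 — 1 used; per-zone cap 5 leaves 4.
Binding limit: min(7, 4) = 4.

4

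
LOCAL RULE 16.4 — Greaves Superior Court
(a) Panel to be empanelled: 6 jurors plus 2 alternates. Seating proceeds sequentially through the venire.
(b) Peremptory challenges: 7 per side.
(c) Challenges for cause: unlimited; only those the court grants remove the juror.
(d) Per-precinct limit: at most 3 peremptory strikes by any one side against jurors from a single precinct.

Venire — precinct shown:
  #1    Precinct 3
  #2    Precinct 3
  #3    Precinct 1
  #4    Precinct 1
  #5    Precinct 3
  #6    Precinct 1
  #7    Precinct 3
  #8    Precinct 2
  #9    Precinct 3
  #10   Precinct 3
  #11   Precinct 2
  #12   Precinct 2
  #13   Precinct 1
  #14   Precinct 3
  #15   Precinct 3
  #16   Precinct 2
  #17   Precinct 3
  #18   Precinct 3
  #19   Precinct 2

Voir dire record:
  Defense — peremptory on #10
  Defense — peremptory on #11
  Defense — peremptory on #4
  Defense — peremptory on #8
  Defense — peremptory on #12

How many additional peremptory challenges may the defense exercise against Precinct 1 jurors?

2

Defense peremptories so far: #10, #11, #4, #8, #12 — 5 of 7 used, 2 left overall.
Against Precinct 1: #4 — 1 used; per-precinct cap 3 leaves 2.
Binding limit: min(2, 2) = 2.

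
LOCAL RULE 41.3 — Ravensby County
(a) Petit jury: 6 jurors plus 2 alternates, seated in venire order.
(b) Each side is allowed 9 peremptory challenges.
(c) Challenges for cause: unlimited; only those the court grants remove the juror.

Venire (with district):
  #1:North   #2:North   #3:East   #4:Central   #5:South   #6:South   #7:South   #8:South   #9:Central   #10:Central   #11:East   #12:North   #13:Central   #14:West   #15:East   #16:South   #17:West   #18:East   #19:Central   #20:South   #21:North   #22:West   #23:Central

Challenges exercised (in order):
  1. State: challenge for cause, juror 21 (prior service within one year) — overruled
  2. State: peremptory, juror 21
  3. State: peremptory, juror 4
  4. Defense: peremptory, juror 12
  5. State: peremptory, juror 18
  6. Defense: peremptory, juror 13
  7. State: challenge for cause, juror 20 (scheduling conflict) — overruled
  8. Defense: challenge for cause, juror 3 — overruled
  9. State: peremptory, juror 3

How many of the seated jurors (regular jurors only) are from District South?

4

Removed: #3, #4, #12, #13, #18, #21.
Seated jurors 1–6: #1, #2, #5, #6, #7, #8 (alternates #9, #10 not counted).
Of those, in District South: #5, #6, #7, #8 → 4.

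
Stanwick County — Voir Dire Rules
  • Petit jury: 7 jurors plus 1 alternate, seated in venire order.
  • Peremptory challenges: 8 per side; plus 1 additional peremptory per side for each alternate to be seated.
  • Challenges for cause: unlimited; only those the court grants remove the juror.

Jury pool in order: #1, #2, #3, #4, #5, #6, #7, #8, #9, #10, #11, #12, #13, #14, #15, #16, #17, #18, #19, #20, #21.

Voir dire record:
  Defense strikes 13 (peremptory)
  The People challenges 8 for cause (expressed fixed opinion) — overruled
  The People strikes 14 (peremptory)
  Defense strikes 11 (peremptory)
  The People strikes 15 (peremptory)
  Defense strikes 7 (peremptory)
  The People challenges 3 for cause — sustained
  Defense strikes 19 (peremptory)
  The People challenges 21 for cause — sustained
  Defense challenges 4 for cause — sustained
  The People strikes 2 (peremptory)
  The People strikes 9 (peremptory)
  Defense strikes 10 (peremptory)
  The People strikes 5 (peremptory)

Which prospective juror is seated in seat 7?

18

Removed: #2, #3, #4, #5, #7, #9, #10, #11, #13, #14, #15, #19, #21. (#8 stays — for-cause denied.)
Seating in order: seats 1–7 → #1, #6, #8, #12, #16, #17, #18; alternates → #20.
So seat 7 is #18.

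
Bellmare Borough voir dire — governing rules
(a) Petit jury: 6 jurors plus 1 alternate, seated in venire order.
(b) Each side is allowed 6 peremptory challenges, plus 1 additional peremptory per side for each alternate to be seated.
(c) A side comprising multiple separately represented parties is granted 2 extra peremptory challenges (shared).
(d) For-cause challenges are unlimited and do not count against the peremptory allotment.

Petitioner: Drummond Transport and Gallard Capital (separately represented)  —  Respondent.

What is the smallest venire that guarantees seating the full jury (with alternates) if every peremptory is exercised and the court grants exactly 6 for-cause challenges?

29

Seats to fill: 6 + 1 alternates = 7.
Peremptories — Petitioner: 6 + 1×1 + 2 = 9; Respondent: 6 + 1×1 = 7; total 16.
For-cause removals: 6.
Minimum venire: 7 + 16 + 6 = 29.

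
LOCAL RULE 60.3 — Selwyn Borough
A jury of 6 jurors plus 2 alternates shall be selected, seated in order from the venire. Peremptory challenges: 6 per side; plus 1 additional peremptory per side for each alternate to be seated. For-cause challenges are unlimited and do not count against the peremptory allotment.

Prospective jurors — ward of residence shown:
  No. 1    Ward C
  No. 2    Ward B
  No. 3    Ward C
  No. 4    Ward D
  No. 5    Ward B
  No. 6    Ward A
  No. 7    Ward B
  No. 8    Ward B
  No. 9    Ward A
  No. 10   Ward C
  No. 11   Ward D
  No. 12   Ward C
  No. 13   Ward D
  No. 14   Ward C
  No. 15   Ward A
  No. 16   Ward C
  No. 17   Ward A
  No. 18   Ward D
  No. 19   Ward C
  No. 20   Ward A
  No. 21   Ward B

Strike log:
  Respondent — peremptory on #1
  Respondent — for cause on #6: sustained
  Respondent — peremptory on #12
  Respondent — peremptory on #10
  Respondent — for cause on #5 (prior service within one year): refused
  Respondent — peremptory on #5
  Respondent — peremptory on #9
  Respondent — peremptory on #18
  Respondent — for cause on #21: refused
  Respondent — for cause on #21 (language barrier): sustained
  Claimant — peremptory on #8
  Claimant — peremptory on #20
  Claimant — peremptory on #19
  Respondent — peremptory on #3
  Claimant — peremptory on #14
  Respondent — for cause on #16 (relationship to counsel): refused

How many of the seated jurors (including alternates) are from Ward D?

Removed: #1, #3, #5, #6, #8, #9, #10, #12, #14, #18, #19, #20, #21.
Seated (8 incl. alternates): #2, #4, #7, #11, #13, #15, #16, #17.
Of those, in Ward D: #4, #11, #13 → 3.

3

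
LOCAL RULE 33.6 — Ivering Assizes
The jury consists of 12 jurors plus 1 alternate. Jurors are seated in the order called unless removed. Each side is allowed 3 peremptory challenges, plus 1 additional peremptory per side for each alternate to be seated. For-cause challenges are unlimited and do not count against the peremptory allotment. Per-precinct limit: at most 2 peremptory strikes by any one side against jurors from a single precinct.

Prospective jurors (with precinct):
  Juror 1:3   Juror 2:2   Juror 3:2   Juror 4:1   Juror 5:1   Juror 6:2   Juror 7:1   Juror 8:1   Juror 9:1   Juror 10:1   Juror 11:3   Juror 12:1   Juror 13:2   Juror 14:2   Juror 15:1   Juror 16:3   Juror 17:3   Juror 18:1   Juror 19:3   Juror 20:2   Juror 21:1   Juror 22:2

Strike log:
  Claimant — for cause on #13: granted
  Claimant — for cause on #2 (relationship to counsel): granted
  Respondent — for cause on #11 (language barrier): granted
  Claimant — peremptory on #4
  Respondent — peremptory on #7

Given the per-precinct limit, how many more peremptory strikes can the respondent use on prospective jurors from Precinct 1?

Respondent peremptories so far: #7 — 1 of 4 used, 3 left overall.
Against Precinct 1: #7 — 1 used; per-precinct cap 2 leaves 1.
Binding limit: min(3, 1) = 1.

1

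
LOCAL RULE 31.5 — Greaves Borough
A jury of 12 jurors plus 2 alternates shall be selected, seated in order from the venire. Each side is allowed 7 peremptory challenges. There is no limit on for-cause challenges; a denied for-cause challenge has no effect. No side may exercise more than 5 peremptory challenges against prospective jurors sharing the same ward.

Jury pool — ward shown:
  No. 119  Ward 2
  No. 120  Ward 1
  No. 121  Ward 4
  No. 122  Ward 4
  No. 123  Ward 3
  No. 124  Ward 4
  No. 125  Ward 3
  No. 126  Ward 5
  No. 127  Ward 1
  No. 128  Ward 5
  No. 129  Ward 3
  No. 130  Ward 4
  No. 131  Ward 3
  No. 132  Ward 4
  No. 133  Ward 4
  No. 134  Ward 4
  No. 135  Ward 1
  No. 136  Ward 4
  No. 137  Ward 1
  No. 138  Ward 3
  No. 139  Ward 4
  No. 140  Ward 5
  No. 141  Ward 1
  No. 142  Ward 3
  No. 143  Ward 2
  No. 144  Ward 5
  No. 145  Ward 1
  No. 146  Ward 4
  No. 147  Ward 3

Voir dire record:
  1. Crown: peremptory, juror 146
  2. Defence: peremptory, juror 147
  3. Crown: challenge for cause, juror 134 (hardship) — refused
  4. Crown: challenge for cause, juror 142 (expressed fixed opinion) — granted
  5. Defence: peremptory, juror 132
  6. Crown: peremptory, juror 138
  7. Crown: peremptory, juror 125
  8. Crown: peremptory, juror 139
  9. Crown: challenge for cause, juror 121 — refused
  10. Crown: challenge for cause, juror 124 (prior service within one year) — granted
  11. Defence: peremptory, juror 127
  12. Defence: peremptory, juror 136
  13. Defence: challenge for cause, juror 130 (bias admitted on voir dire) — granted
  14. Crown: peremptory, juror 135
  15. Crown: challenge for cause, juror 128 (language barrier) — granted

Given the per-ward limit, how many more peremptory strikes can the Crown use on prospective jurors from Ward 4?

2

Crown peremptories so far: #146, #138, #125, #139, #135 — 5 of 7 used, 2 left overall.
Against Ward 4: #146, #139 — 2 used; per-ward cap 5 leaves 3.
Binding limit: min(2, 3) = 2.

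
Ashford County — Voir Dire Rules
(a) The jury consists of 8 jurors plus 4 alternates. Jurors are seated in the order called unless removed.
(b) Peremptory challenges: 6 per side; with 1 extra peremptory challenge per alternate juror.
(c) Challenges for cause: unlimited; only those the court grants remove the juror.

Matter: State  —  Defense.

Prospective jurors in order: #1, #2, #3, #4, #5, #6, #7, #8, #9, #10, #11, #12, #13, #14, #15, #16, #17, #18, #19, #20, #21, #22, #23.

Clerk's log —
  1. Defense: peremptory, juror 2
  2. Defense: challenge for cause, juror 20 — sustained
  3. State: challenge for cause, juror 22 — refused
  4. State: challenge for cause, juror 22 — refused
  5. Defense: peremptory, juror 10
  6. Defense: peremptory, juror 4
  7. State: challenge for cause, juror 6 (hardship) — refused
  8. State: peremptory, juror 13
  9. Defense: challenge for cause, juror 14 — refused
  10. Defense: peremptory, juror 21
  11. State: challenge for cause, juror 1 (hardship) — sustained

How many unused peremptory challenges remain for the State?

9

State allotment: 6 base + 1 × 4 alternates = 10.
State peremptories used: #13 — 1 (for-cause on #22, #22, #6, #1 don't count).
Remaining: 10 − 1 = 9.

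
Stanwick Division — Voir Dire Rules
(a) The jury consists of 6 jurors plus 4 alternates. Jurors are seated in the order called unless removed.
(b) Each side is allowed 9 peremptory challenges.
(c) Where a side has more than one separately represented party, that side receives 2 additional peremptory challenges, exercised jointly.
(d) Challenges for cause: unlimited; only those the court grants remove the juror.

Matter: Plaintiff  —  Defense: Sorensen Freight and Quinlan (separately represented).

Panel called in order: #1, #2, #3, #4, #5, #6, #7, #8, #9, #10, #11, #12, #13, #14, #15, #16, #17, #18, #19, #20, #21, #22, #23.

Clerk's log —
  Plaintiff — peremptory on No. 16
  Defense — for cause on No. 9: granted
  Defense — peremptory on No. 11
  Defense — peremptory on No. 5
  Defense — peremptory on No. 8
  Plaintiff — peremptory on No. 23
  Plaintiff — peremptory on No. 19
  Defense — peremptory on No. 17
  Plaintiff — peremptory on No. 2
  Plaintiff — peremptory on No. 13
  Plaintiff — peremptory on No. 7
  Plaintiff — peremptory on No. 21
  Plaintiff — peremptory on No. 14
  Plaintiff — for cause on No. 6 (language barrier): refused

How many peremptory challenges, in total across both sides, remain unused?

8

Plaintiff allotment: 9. Defense allotment: 9 base + 2 multi-party = 11.
Plaintiff peremptories used: #16, #23, #19, #2, #13, #7, #21, #14 — 8 (the for-cause on #6 doesn't count).
Defense peremptories used: #11, #5, #8, #17 — 4 (the for-cause on #9 doesn't count).
Remaining: (9 − 8) + (11 − 4) = 8.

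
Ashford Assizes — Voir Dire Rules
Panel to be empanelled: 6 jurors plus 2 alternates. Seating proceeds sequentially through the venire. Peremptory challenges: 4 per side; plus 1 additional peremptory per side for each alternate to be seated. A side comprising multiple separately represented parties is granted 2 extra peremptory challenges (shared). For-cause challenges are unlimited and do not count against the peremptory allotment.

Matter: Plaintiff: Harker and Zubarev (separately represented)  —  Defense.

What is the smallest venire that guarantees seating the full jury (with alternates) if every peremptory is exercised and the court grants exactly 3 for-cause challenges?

Seats to fill: 6 + 2 alternates = 8.
Peremptories — Plaintiff: 4 + 1×2 + 2 = 8; Defense: 4 + 1×2 = 6; total 14.
For-cause removals: 3.
Minimum venire: 8 + 14 + 3 = 25.

25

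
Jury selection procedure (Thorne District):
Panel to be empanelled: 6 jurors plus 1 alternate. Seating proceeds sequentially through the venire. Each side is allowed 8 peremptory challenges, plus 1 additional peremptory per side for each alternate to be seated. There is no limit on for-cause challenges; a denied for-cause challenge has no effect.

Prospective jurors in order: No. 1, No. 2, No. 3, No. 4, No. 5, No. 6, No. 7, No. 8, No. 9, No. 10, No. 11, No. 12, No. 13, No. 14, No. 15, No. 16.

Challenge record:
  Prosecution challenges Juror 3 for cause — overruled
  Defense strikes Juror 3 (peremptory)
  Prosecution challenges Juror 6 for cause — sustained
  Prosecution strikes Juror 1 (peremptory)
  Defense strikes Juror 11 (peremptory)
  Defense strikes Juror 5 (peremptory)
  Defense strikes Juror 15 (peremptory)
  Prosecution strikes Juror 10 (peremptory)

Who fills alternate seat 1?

Removed: #1, #3, #5, #6, #10, #11, #15.
Seating in order: seats 1–6 → #2, #4, #7, #8, #9, #12; alternates → #13.
So alternate 1 is #13.

13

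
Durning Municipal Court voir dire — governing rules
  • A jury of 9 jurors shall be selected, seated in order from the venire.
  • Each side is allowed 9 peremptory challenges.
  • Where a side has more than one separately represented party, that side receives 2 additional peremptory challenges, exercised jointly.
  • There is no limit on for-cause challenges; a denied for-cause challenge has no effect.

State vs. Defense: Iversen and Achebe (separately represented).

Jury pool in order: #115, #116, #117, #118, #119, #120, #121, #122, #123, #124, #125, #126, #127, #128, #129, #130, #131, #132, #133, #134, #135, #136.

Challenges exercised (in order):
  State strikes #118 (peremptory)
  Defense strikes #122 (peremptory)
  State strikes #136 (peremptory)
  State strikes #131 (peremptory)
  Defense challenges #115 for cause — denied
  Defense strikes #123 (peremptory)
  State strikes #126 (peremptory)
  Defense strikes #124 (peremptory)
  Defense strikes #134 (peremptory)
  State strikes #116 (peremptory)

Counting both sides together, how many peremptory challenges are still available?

11

State allotment: 9. Defense allotment: 9 base + 2 multi-party = 11.
State peremptories used: #118, #136, #131, #126, #116 — 5.
Defense peremptories used: #122, #123, #124, #134 — 4 (the for-cause on #115 doesn't count).
Remaining: (9 − 5) + (11 − 4) = 11.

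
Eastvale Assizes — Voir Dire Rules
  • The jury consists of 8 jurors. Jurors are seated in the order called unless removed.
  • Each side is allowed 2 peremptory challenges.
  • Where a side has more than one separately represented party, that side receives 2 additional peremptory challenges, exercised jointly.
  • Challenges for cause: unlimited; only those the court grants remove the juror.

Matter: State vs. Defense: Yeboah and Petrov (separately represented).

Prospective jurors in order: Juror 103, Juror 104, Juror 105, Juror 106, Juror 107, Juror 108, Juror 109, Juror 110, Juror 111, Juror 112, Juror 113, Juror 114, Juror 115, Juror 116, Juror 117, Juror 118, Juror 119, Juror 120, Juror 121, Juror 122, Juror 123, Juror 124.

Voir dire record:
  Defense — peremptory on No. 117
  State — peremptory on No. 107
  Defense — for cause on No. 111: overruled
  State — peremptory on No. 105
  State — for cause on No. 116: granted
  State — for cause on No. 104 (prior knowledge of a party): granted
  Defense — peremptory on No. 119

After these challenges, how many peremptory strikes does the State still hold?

State allotment: 2.
State peremptories used: #107, #105 — 2 (for-cause on #116, #104 don't count).
Remaining: 2 − 2 = 0.

0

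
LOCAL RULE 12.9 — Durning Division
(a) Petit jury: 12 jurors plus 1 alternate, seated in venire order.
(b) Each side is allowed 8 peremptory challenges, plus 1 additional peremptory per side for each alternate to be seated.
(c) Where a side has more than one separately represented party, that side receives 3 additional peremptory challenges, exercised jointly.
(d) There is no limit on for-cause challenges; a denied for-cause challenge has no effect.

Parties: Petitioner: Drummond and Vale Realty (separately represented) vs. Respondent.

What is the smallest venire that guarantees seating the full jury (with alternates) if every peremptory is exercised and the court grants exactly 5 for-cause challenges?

39

Seats to fill: 12 + 1 alternates = 13.
Peremptories — Petitioner: 8 + 1×1 + 3 = 12; Respondent: 8 + 1×1 = 9; total 21.
For-cause removals: 5.
Minimum venire: 13 + 21 + 5 = 39.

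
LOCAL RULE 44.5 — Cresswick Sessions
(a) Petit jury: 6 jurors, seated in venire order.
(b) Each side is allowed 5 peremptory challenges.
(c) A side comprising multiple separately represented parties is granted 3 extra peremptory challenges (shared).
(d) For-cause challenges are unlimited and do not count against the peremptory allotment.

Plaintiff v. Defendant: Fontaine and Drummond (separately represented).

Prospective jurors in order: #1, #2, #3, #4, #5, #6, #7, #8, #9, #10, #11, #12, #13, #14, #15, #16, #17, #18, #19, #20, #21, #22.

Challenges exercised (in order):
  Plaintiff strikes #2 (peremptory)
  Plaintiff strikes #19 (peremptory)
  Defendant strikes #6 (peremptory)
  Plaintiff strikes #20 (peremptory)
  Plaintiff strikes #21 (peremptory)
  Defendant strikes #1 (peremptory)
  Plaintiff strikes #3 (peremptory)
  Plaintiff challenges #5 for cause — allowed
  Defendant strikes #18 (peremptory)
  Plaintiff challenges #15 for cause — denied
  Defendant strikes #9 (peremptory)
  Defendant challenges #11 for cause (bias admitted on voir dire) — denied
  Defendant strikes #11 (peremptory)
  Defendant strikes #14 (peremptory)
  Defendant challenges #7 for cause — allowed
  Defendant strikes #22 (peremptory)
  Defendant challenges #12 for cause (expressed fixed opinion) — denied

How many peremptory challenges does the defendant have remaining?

Defendant allotment: 5 base + 3 multi-party = 8.
Defendant peremptories used: #6, #1, #18, #9, #11, #14, #22 — 7 (for-cause on #11, #7, #12 don't count).
Remaining: 8 − 7 = 1.

1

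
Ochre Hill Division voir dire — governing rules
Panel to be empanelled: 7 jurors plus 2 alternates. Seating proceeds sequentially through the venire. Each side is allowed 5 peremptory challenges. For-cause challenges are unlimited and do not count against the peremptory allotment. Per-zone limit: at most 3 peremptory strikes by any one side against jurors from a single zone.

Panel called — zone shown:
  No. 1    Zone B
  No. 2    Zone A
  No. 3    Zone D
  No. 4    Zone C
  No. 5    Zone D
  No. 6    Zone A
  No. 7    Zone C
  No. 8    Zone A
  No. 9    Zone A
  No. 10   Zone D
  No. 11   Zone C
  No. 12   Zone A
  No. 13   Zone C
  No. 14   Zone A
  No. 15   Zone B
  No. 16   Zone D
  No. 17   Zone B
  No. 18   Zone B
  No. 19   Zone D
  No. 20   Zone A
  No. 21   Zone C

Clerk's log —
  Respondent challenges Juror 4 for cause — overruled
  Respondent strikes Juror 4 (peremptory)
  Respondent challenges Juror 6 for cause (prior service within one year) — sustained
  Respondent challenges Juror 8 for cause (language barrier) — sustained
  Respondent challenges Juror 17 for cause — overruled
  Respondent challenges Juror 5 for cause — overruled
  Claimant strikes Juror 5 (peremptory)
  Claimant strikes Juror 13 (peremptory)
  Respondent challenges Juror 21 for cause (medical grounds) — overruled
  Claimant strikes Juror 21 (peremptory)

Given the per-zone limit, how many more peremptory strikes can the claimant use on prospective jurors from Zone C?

Claimant peremptories so far: #5, #13, #21 — 3 of 5 used, 2 left overall.
Against Zone C: #13, #21 — 2 used; per-zone cap 3 leaves 1.
Binding limit: min(2, 1) = 1.

1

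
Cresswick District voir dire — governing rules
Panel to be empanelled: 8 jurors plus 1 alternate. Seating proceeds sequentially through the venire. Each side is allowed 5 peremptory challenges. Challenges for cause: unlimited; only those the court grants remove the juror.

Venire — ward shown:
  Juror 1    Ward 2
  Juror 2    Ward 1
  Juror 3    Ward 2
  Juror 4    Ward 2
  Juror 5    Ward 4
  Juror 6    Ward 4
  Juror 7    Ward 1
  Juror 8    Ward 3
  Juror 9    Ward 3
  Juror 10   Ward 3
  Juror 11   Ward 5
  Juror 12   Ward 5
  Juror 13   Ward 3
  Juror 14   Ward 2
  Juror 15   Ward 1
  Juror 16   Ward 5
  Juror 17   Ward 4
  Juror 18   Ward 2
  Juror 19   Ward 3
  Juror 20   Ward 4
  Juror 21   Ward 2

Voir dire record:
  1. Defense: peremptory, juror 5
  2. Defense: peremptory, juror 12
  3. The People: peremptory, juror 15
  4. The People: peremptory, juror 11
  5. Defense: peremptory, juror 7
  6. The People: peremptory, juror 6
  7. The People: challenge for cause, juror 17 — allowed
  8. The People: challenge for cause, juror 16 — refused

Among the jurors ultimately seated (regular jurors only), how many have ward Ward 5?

Removed: #5, #6, #7, #11, #12, #15, #17.
Seated jurors 1–8: #1, #2, #3, #4, #8, #9, #10, #13 (alternates #14 not counted).
None of those are in Ward 5 → 0.

0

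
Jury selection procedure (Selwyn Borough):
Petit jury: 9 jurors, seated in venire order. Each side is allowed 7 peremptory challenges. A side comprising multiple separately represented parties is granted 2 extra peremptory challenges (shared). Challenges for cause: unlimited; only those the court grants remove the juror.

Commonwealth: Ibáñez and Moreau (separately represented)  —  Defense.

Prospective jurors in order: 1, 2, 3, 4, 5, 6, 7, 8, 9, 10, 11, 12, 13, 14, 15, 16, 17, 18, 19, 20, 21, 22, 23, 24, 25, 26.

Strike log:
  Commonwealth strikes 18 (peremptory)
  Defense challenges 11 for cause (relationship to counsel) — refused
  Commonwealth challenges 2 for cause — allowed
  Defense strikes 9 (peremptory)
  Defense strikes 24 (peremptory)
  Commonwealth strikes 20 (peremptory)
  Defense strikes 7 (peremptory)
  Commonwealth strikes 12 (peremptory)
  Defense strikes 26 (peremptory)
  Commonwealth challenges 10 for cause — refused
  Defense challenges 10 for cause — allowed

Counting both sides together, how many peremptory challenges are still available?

Commonwealth allotment: 7 base + 2 multi-party = 9. Defense allotment: 7.
Commonwealth peremptories used: #18, #20, #12 — 3 (for-cause on #2, #10 don't count).
Defense peremptories used: #9, #24, #7, #26 — 4 (for-cause on #11, #10 don't count).
Remaining: (9 − 3) + (7 − 4) = 9.

9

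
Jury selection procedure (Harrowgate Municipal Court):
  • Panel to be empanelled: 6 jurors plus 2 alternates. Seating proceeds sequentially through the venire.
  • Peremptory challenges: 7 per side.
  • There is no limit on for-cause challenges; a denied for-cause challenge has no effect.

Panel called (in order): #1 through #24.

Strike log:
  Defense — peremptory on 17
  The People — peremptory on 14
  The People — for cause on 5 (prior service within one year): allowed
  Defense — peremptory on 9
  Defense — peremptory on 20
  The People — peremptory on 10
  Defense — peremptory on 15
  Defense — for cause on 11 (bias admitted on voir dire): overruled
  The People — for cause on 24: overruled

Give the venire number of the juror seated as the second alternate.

Removed: #5, #9, #10, #14, #15, #17, #20. (#11, #24 stay — for-cause denied.)
Filling seats in venire order through position 8: #1, #2, #3, #4, #6, #7, #8, #11.
So alternate 2 is #11.

11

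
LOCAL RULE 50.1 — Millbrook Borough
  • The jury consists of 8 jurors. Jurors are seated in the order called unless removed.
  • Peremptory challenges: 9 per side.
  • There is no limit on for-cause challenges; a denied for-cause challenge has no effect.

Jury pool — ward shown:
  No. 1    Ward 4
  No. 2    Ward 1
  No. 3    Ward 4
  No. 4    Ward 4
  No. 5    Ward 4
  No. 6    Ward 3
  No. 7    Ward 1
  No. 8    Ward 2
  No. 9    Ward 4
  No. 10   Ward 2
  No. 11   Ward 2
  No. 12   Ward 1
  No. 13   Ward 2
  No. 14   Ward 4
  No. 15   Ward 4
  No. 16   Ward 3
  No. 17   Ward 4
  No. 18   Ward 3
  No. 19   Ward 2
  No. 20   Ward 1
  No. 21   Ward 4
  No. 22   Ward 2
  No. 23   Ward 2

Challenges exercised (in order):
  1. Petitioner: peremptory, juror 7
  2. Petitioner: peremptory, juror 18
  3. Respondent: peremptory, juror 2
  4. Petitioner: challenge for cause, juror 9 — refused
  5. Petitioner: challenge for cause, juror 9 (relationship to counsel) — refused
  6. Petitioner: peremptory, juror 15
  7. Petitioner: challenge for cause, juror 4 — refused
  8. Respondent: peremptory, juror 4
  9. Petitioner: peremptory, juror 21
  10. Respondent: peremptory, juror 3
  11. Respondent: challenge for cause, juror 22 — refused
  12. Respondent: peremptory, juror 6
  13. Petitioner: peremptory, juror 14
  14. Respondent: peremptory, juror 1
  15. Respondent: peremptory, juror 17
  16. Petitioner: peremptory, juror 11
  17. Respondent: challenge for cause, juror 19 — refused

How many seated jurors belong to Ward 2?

4

Removed: #1, #2, #3, #4, #6, #7, #11, #14, #15, #17, #18, #21.
Seated jurors 1–8: #5, #8, #9, #10, #12, #13, #16, #19.
Of those, in Ward 2: #8, #10, #13, #19 → 4.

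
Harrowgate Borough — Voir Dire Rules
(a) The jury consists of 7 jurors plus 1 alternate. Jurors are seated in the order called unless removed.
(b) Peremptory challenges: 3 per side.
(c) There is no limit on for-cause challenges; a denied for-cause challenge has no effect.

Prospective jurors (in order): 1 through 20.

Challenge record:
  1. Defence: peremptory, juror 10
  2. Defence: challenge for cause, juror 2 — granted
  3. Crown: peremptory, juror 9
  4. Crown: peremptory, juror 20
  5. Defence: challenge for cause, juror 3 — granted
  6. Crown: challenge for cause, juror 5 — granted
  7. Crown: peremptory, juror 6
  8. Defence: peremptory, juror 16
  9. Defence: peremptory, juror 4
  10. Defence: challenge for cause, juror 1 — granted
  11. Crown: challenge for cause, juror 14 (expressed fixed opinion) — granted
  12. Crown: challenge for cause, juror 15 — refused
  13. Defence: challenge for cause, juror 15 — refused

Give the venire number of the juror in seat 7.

17

Removed: #1, #2, #3, #4, #5, #6, #9, #10, #14, #16, #20. (#15 stays — for-cause denied.)
Seating in order: seats 1–7 → #7, #8, #11, #12, #13, #15, #17; alternates → #18.
So seat 7 is #17.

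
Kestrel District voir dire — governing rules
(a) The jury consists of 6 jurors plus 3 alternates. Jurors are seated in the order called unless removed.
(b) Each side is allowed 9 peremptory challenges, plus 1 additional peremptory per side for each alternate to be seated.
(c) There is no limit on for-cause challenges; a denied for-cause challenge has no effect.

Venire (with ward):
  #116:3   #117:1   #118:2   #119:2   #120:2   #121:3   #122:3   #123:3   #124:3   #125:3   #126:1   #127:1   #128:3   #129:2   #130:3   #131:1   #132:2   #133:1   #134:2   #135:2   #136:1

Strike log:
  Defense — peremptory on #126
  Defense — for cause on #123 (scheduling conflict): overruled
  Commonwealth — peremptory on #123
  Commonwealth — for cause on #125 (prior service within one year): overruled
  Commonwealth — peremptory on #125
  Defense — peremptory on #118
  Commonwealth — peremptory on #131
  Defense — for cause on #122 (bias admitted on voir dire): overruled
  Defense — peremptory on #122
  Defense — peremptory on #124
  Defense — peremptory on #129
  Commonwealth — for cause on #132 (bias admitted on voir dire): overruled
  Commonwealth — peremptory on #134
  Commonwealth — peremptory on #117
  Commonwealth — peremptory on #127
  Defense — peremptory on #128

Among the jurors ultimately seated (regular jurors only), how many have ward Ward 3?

Removed: #117, #118, #122, #123, #124, #125, #126, #127, #128, #129, #131, #134.
Seated jurors 1–6: #116, #119, #120, #121, #130, #132 (alternates #133, #135, #136 not counted).
Of those, in Ward 3: #116, #121, #130 → 3.

3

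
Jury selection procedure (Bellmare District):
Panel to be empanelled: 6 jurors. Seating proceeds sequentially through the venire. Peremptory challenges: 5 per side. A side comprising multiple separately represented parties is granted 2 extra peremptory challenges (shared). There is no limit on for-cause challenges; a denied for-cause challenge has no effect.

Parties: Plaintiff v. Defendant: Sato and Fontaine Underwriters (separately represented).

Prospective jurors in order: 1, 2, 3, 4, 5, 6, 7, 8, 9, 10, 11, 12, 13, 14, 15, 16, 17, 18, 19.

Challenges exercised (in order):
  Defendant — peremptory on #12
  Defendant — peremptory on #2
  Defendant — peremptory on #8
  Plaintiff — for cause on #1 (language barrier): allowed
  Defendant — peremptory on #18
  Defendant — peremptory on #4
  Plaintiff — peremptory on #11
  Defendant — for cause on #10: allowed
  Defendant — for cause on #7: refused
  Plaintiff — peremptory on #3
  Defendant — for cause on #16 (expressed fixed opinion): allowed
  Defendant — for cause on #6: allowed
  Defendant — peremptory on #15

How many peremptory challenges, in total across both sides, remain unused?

Plaintiff allotment: 5. Defendant allotment: 5 base + 2 multi-party = 7.
Plaintiff peremptories used: #11, #3 — 2 (the for-cause on #1 doesn't count).
Defendant peremptories used: #12, #2, #8, #18, #4, #15 — 6 (for-cause on #10, #7, #16, #6 don't count).
Remaining: (5 − 2) + (7 − 6) = 4.

4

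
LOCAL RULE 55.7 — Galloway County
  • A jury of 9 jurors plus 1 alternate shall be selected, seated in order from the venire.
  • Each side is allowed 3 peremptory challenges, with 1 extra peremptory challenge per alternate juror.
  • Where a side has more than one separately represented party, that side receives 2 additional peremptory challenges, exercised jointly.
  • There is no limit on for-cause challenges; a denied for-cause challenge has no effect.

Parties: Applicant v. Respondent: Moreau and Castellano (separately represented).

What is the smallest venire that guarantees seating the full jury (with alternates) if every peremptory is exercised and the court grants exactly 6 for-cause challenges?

26

Seats to fill: 9 + 1 alternates = 10.
Peremptories — Applicant: 3 + 1×1 = 4; Respondent: 3 + 1×1 + 2 = 6; total 10.
For-cause removals: 6.
Minimum venire: 10 + 10 + 6 = 26.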